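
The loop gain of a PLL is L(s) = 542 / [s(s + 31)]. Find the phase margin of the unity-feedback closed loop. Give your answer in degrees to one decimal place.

Gain crossover: |L(jω)| = 1 at ω ≈ 15.6 rad/s.
∠L(j15.6) = −90° − arctan(15.6/31) ≈ -116.73°
PM = 180° + (-116.73°) = 63.27°

63.3°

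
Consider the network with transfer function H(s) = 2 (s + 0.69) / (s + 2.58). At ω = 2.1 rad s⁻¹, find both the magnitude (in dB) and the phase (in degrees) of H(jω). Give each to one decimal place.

|H| = 2.5 dB, ∠H = 32.7 deg

|j2.1 + 0.69| = √(2.1² + 0.69²) = 2.21
|j2.1 + 2.58| = √(2.1² + 2.58²) = 3.327
|H(j2.1)| = 2 × 2.21 / 3.327 = 1.3289
20 log₁₀(1.3289) = 2.47 dB
∠(j2.1 + 0.69) = arctan(2.1/0.69) = 71.81°
∠(j2.1 + 2.58) = arctan(2.1/2.58) = 39.14°
∠H(j2.1) = 71.81° − 39.14° = 32.67°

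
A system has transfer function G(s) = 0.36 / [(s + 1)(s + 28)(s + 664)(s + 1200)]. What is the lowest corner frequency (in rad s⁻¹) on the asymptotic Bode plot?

Break frequencies occur at each pole and zero magnitude: 1 rad s⁻¹, 28 rad s⁻¹, 664 rad s⁻¹, 1200 rad s⁻¹.
The lowest is 1 rad s⁻¹.

1 rad s⁻¹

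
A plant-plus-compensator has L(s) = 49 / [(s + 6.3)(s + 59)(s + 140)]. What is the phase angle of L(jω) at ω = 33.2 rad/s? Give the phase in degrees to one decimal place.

∠(j33.2 + 6.3) = arctan(33.2/6.3) = 79.26°
∠(j33.2 + 59) = arctan(33.2/59) = 29.37°
∠(j33.2 + 140) = arctan(33.2/140) = 13.34°
∠L(j33.2) = − (79.26° + 29.37° + 13.34°) = -121.96°

-122.0 deg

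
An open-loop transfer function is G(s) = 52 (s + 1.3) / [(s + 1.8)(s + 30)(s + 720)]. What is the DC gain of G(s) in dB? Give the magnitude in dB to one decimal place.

-55.2 dB

G(0) = 52 × 1.3 / (1.8 × 30 × 720) = 0.0017387
20 log₁₀(0.0017387) = -55.20 dB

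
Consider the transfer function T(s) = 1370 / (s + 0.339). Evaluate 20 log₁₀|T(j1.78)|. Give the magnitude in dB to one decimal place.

57.6 dB

|j1.78 + 0.339| = √(1.78² + 0.339²) = 1.812
|T(j1.78)| = 1370 / 1.812 = 756.07
20 log₁₀(756.07) = 57.57 dB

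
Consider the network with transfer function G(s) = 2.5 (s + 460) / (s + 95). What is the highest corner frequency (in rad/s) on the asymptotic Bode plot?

Break frequencies occur at each pole and zero magnitude: 95 rad/s, 460 rad/s.
The highest is 460 rad/s.

460 rad/s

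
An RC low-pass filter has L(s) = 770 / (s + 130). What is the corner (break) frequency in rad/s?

130 rad/s

The single real pole at s = −130 gives a corner at ω = 130 rad/s.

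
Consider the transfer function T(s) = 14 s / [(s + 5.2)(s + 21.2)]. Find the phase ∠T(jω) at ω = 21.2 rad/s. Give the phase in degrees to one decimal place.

∠(j21.2) = 90.00°
∠(j21.2 + 5.2) = arctan(21.2/5.2) = 76.22°
∠(j21.2 + 21.2) = arctan(21.2/21.2) = 45.00°
∠T(j21.2) = 90.00° − (76.22° + 45.00°) = -31.22°

-31.2°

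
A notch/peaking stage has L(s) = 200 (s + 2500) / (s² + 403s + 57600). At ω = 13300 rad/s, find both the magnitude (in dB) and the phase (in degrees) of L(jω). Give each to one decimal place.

|L| = -36.3 dB, ∠L = -98.9°

|j13300 + 2500| = √(13300² + 2500²) = 1.353e+04
|(j13300)² + 403(j13300) + 57600| = |-1.7683e+08 + j5.3599e+06| = 1.769e+08
|L(j13300)| = 200 × 1.353e+04 / 1.769e+08 = 0.015299
20 log₁₀(0.015299) = -36.31 dB
∠(j13300 + 2500) = arctan(13300/2500) = 79.35°
∠[(j13300)² + 403(j13300) + 57600] = ∠[-1.7683e+08 + j5.3599e+06] = 178.26°
∠L(j13300) = 79.35° − 178.26° = -98.91°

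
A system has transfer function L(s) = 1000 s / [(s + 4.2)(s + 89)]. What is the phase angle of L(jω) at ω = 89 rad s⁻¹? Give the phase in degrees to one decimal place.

-42.3°

∠(j89) = 90.00°
∠(j89 + 4.2) = arctan(89/4.2) = 87.30°
∠(j89 + 89) = arctan(89/89) = 45.00°
∠L(j89) = 90.00° − (87.30° + 45.00°) = -42.30°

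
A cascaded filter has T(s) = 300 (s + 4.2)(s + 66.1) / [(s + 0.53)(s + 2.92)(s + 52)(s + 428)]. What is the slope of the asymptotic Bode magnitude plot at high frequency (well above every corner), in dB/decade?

-40 dB/decade

With 2 zeros and 4 poles, the high-frequency asymptotic slope is 20 × (2 − 4) = -40 dB/decade.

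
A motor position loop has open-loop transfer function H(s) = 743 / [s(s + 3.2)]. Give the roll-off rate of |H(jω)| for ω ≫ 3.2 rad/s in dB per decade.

-40 dB/decade

With 0 zeros and 2 poles, the high-frequency asymptotic slope is 20 × (0 − 2) = -40 dB/decade.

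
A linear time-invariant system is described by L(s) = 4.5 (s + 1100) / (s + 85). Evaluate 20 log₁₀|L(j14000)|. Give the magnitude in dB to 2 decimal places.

13.09 dB

|j14000 + 1100| = √(14000² + 1100²) = 1.404e+04
|j14000 + 85| = √(14000² + 85²) = 1.4e+04
|L(j14000)| = 4.5 × 1.404e+04 / 1.4e+04 = 4.5138
20 log₁₀(4.5138) = 13.091 dB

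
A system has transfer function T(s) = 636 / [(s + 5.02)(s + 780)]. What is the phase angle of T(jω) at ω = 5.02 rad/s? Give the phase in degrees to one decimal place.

∠(j5.02 + 5.02) = arctan(5.02/5.02) = 45.00°
∠(j5.02 + 780) = arctan(5.02/780) = 0.37°
∠T(j5.02) = − (45.00° + 0.37°) = -45.37°

-45.4 deg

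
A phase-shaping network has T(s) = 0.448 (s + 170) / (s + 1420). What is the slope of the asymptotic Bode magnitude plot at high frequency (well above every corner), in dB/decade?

0 dB/decade

With 1 zero and 1 pole, the high-frequency asymptotic slope is 20 × (1 − 1) = 0 dB/decade.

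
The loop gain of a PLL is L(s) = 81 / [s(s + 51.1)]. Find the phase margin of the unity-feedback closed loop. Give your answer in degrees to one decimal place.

88.2°

Gain crossover: |L(jω)| = 1 at ω ≈ 1.58 rad/s.
∠L(j1.58) = −90° − arctan(1.58/51.1) ≈ -91.78°
PM = 180° + (-91.78°) = 88.22°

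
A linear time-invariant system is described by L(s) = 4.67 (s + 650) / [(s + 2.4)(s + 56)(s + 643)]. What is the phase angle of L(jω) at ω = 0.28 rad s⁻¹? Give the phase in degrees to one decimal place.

∠(j0.28 + 650) = arctan(0.28/650) = 0.02°
∠(j0.28 + 2.4) = arctan(0.28/2.4) = 6.65°
∠(j0.28 + 56) = arctan(0.28/56) = 0.29°
∠(j0.28 + 643) = arctan(0.28/643) = 0.02°
∠L(j0.28) = 0.02° − (6.65° + 0.29° + 0.02°) = -6.94°

-6.9°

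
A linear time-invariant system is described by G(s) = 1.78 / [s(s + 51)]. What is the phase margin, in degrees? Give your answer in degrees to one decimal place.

Gain crossover: |G(jω)| = 1 at ω ≈ 0.0349 rad s⁻¹.
∠G(j0.0349) = −90° − arctan(0.0349/51) ≈ -90.04°
PM = 180° + (-90.04°) = 89.96°

90.0°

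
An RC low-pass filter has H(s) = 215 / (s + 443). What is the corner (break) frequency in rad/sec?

443 rad/sec

The single real pole at s = −443 gives a corner at ω = 443 rad/sec.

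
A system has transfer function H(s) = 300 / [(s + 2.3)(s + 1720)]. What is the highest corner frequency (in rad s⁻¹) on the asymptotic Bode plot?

Break frequencies occur at each pole and zero magnitude: 2.3 rad s⁻¹, 1720 rad s⁻¹.
The highest is 1720 rad s⁻¹.

1720 rad s⁻¹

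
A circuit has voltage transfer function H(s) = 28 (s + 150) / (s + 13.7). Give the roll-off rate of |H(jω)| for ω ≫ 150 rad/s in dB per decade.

With 1 zero and 1 pole, the high-frequency asymptotic slope is 20 × (1 − 1) = 0 dB/decade.

0 dB/decade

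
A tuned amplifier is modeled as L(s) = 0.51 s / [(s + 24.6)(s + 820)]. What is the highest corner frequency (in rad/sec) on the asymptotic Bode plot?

820 rad/sec

Break frequencies occur at each pole and zero magnitude: 24.6 rad/sec, 820 rad/sec.
The highest is 820 rad/sec.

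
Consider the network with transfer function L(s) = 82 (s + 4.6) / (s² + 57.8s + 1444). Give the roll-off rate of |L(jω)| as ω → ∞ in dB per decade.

-20 dB/decade

With 1 zero and 2 poles, the high-frequency asymptotic slope is 20 × (1 − 2) = -20 dB/decade.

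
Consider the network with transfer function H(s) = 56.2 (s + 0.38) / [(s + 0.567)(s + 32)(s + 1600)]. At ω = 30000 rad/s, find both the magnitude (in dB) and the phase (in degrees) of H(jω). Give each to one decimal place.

|j30000 + 0.38| = √(30000² + 0.38²) = 3e+04
|j30000 + 0.567| = √(30000² + 0.567²) = 3e+04
|j30000 + 32| = √(30000² + 32²) = 3e+04
|j30000 + 1600| = √(30000² + 1600²) = 3.004e+04
|H(j30000)| = 56.2 × 3e+04 / (3e+04 × 3e+04 × 3.004e+04) = 6.2356e-08
20 log₁₀(6.2356e-08) = -144.10 dB
∠(j30000 + 0.38) = arctan(30000/0.38) = 90.00°
∠(j30000 + 0.567) = arctan(30000/0.567) = 90.00°
∠(j30000 + 32) = arctan(30000/32) = 89.94°
∠(j30000 + 1600) = arctan(30000/1600) = 86.95°
∠H(j30000) = 90.00° − (90.00° + 89.94° + 86.95°) = -176.89°

|H| = -144.1 dB, ∠H = -176.9°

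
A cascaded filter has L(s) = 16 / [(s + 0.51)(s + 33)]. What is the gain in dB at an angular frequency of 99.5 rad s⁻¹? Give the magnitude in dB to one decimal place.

|j99.5 + 0.51| = √(99.5² + 0.51²) = 99.5
|j99.5 + 33| = √(99.5² + 33²) = 104.8
|L(j99.5)| = 16 / (99.5 × 104.8) = 0.0015339
20 log₁₀(0.0015339) = -56.28 dB

-56.3 dB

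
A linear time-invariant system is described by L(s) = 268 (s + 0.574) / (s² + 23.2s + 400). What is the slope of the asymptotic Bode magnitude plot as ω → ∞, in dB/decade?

With 1 zero and 2 poles, the high-frequency asymptotic slope is 20 × (1 − 2) = -20 dB/decade.

-20 dB/decade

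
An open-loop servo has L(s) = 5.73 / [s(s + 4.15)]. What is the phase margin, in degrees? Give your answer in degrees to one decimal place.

Gain crossover: |L(jω)| = 1 at ω ≈ 1.32 rad/s.
∠L(j1.32) = −90° − arctan(1.32/4.15) ≈ -107.60°
PM = 180° + (-107.60°) = 72.40°

72.4°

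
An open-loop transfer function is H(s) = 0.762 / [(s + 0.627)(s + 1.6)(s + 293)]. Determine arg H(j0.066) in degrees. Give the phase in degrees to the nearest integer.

-8°

∠(j0.066 + 0.627) = arctan(0.066/0.627) = 6.01°
∠(j0.066 + 1.6) = arctan(0.066/1.6) = 2.36°
∠(j0.066 + 293) = arctan(0.066/293) = 0.01°
∠H(j0.066) = − (6.01° + 2.36° + 0.01°) = -8.38°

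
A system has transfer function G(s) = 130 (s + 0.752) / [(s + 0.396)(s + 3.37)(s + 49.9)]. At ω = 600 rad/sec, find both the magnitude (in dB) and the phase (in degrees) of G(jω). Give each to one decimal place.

|j600 + 0.752| = √(600² + 0.752²) = 600
|j600 + 0.396| = √(600² + 0.396²) = 600
|j600 + 3.37| = √(600² + 3.37²) = 600
|j600 + 49.9| = √(600² + 49.9²) = 602.1
|G(j600)| = 130 × 600 / (600 × 600 × 602.1) = 0.00035986
20 log₁₀(0.00035986) = -68.88 dB
∠(j600 + 0.752) = arctan(600/0.752) = 89.93°
∠(j600 + 0.396) = arctan(600/0.396) = 89.96°
∠(j600 + 3.37) = arctan(600/3.37) = 89.68°
∠(j600 + 49.9) = arctan(600/49.9) = 85.25°
∠G(j600) = 89.93° − (89.96° + 89.68° + 85.25°) = -174.96°

|G| = -68.9 dB, ∠G = -175.0 deg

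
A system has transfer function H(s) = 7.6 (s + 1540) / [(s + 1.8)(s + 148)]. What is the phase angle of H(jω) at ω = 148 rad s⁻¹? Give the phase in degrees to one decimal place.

-128.8°

∠(j148 + 1540) = arctan(148/1540) = 5.49°
∠(j148 + 1.8) = arctan(148/1.8) = 89.30°
∠(j148 + 148) = arctan(148/148) = 45.00°
∠H(j148) = 5.49° − (89.30° + 45.00°) = -128.81°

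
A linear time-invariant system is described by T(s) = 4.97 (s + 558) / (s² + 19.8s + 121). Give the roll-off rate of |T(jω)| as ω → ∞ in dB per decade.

With 1 zero and 2 poles, the high-frequency asymptotic slope is 20 × (1 − 2) = -20 dB/decade.

-20 dB/decade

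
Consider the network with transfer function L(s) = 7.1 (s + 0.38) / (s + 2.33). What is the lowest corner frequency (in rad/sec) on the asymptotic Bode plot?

0.38 rad/sec

Break frequencies occur at each pole and zero magnitude: 0.38 rad/sec, 2.33 rad/sec.
The lowest is 0.38 rad/sec.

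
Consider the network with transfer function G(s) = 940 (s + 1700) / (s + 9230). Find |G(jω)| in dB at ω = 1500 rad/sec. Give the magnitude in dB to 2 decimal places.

47.15 dB

|j1500 + 1700| = √(1500² + 1700²) = 2267
|j1500 + 9230| = √(1500² + 9230²) = 9351
|G(j1500)| = 940 × 2267 / 9351 = 227.9
20 log₁₀(227.9) = 47.155 dB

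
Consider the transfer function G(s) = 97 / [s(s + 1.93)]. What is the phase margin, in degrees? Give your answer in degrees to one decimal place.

Gain crossover: |G(jω)| = 1 at ω ≈ 9.75 rad s⁻¹.
∠G(j9.75) = −90° − arctan(9.75/1.93) ≈ -168.81°
PM = 180° + (-168.81°) = 11.19°

11.2°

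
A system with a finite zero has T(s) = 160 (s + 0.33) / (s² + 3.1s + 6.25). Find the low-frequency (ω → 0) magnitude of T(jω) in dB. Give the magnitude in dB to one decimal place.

18.5 dB

T(0) = 160 × 0.33 / 6.25 = 8.448
20 log₁₀(8.448) = 18.54 dB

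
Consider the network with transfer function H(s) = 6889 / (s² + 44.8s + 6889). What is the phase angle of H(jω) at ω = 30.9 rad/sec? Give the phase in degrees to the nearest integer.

-13°

∠[(j30.9)² + 44.8(j30.9) + 6889] = ∠[5934.2 + j1384.3] = 13.13°
∠H(j30.9) = −13.13° = -13.13°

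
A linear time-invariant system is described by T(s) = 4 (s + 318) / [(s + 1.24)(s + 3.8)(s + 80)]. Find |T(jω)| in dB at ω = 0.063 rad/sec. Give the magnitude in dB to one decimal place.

|j0.063 + 318| = √(0.063² + 318²) = 318
|j0.063 + 1.24| = √(0.063² + 1.24²) = 1.242
|j0.063 + 3.8| = √(0.063² + 3.8²) = 3.801
|j0.063 + 80| = √(0.063² + 80²) = 80
|T(j0.063)| = 4 × 318 / (1.242 × 3.801 × 80) = 3.3696
20 log₁₀(3.3696) = 10.55 dB

10.6 dB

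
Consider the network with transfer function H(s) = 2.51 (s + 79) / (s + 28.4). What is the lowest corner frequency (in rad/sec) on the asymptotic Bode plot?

Break frequencies occur at each pole and zero magnitude: 28.4 rad/sec, 79 rad/sec.
The lowest is 28.4 rad/sec.

28.4 rad/sec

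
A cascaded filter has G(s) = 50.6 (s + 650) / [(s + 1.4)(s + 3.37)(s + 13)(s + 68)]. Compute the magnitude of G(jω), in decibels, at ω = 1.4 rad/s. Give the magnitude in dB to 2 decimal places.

14.18 dB

|j1.4 + 650| = √(1.4² + 650²) = 650
|j1.4 + 1.4| = √(1.4² + 1.4²) = 1.98
|j1.4 + 3.37| = √(1.4² + 3.37²) = 3.649
|j1.4 + 13| = √(1.4² + 13²) = 13.08
|j1.4 + 68| = √(1.4² + 68²) = 68.01
|G(j1.4)| = 50.6 × 650 / (1.98 × 3.649 × 13.08 × 68.01) = 5.1188
20 log₁₀(5.1188) = 14.183 dB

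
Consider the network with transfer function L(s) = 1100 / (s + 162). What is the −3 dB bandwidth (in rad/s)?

162 rad/s

For a single-pole low-pass, the −3 dB point is at the pole: ω = 162 rad/s.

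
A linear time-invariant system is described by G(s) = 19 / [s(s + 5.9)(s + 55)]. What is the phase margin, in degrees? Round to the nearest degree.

Gain crossover: |G(jω)| = 1 at ω ≈ 0.0585 rad s⁻¹.
∠G(j0.0585) = −90° − arctan(0.0585/5.9) − arctan(0.0585/55) ≈ -90.63°
PM = 180° + (-90.63°) = 89.37°

89 deg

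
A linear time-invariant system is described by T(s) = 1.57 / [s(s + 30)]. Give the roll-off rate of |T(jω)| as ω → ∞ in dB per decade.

With 0 zeros and 2 poles, the high-frequency asymptotic slope is 20 × (0 − 2) = -40 dB/decade.

-40 dB/decade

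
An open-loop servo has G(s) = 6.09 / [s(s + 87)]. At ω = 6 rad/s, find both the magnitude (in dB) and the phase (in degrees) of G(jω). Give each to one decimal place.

|j6 + 87| = √(6² + 87²) = 87.21
|j6| = 6
|G(j6)| = 6.09 / (87.21 × 6) = 0.011639
20 log₁₀(0.011639) = -38.68 dB
∠(j6 + 87) = arctan(6/87) = 3.95°
∠(j6) = 90.00°
∠G(j6) = − (3.95° + 90.00°) = -93.95°

|G| = -38.7 dB, ∠G = -93.9 deg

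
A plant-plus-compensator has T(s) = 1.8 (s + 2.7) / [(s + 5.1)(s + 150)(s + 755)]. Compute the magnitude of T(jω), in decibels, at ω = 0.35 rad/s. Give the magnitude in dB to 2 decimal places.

|j0.35 + 2.7| = √(0.35² + 2.7²) = 2.723
|j0.35 + 5.1| = √(0.35² + 5.1²) = 5.112
|j0.35 + 150| = √(0.35² + 150²) = 150
|j0.35 + 755| = √(0.35² + 755²) = 755
|T(j0.35)| = 1.8 × 2.723 / (5.112 × 150 × 755) = 8.465e-06
20 log₁₀(8.465e-06) = -101.448 dB

-101.45 dB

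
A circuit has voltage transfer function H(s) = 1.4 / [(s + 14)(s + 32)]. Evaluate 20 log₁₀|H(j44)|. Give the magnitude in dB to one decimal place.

|j44 + 14| = √(44² + 14²) = 46.17
|j44 + 32| = √(44² + 32²) = 54.41
|H(j44)| = 1.4 / (46.17 × 54.41) = 0.0005573
20 log₁₀(0.0005573) = -65.08 dB

-65.1 dB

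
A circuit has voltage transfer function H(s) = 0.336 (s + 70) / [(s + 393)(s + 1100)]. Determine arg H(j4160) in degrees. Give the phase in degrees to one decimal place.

∠(j4160 + 70) = arctan(4160/70) = 89.04°
∠(j4160 + 393) = arctan(4160/393) = 84.60°
∠(j4160 + 1100) = arctan(4160/1100) = 75.19°
∠H(j4160) = 89.04° − (84.60° + 75.19°) = -70.76°

-70.8 deg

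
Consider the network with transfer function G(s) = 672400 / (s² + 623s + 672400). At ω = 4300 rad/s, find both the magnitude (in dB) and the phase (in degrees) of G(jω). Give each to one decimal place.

|G| = -28.6 dB, ∠G = -171.4°

|(j4300)² + 623(j4300) + 672400| = |-1.7818e+07 + j2.6789e+06| = 1.802e+07
|G(j4300)| = 672400 / 1.802e+07 = 0.037319
20 log₁₀(0.037319) = -28.56 dB
∠[(j4300)² + 623(j4300) + 672400] = ∠[-1.7818e+07 + j2.6789e+06] = 171.45°
∠G(j4300) = −171.45° = -171.45°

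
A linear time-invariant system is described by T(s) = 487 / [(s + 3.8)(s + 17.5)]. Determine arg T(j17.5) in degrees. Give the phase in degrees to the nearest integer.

-123 deg

∠(j17.5 + 3.8) = arctan(17.5/3.8) = 77.75°
∠(j17.5 + 17.5) = arctan(17.5/17.5) = 45.00°
∠T(j17.5) = − (77.75° + 45.00°) = -122.75°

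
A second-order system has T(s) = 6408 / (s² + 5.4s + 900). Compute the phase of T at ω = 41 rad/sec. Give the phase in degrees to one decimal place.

∠[(j41)² + 5.4(j41) + 900] = ∠[-781 + j221.4] = 164.17°
∠T(j41) = −164.17° = -164.17°

-164.2 deg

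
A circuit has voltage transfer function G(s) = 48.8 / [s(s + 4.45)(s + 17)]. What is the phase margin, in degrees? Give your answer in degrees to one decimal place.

79.7°

Gain crossover: |G(jω)| = 1 at ω ≈ 0.638 rad/sec.
∠G(j0.638) = −90° − arctan(0.638/4.45) − arctan(0.638/17) ≈ -100.31°
PM = 180° + (-100.31°) = 79.69°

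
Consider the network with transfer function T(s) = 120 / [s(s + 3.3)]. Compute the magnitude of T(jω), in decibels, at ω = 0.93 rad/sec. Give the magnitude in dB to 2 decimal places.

31.51 dB

|j0.93 + 3.3| = √(0.93² + 3.3²) = 3.429
|j0.93| = 0.93
|T(j0.93)| = 120 / (3.429 × 0.93) = 37.635
20 log₁₀(37.635) = 31.512 dB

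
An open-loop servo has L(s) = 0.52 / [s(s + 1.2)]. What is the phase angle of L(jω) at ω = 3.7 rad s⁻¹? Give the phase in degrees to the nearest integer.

∠(j3.7 + 1.2) = arctan(3.7/1.2) = 72.03°
∠(j3.7) = 90.00°
∠L(j3.7) = − (72.03° + 90.00°) = -162.03°

-162 deg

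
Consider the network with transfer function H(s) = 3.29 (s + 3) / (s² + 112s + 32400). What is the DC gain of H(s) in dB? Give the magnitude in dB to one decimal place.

H(0) = 3.29 × 3 / 32400 = 0.00030463
20 log₁₀(0.00030463) = -70.32 dB

-70.3 dB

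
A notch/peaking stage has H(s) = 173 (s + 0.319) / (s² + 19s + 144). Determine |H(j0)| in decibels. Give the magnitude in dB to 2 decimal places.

H(0) = 173 × 0.319 / 144 = 0.38324
20 log₁₀(0.38324) = -8.331 dB

-8.33 dB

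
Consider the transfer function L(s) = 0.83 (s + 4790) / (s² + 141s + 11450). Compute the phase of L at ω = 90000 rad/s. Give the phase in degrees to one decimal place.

∠(j90000 + 4790) = arctan(90000/4790) = 86.95°
∠[(j90000)² + 141(j90000) + 11450] = ∠[-8.1e+09 + j1.269e+07] = 179.91°
∠L(j90000) = 86.95° − 179.91° = -92.96°

-93.0°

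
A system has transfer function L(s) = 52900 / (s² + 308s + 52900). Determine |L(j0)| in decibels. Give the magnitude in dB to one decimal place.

0.0 dB

L(0) = 52900 / 52900 = 1
20 log₁₀(1) = 0.00 dB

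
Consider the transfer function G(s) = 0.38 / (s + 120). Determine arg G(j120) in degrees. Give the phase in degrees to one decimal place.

-45.0°

∠(j120 + 120) = arctan(120/120) = 45.00°
∠G(j120) = −45.00° = -45.00°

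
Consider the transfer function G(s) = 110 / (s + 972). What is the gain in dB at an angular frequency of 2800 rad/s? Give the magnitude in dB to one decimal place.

-28.6 dB

|j2800 + 972| = √(2800² + 972²) = 2964
|G(j2800)| = 110 / 2964 = 0.037113
20 log₁₀(0.037113) = -28.61 dB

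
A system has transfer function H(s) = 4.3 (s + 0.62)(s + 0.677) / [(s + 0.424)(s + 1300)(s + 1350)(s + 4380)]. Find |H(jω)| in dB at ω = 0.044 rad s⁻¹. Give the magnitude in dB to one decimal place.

|j0.044 + 0.62| = √(0.044² + 0.62²) = 0.6216
|j0.044 + 0.677| = √(0.044² + 0.677²) = 0.6784
|j0.044 + 0.424| = √(0.044² + 0.424²) = 0.4263
|j0.044 + 1300| = √(0.044² + 1300²) = 1300
|j0.044 + 1350| = √(0.044² + 1350²) = 1350
|j0.044 + 4380| = √(0.044² + 4380²) = 4380
|H(j0.044)| = 4.3 × 0.6216 × 0.6784 / (0.4263 × 1300 × 1350 × 4380) = 5.5337e-10
20 log₁₀(5.5337e-10) = -185.14 dB

-185.1 dB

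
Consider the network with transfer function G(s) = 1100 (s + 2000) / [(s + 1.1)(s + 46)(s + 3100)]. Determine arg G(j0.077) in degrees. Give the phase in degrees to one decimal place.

∠(j0.077 + 2000) = arctan(0.077/2000) = 0.00°
∠(j0.077 + 1.1) = arctan(0.077/1.1) = 4.00°
∠(j0.077 + 46) = arctan(0.077/46) = 0.10°
∠(j0.077 + 3100) = arctan(0.077/3100) = 0.00°
∠G(j0.077) = 0.00° − (4.00° + 0.10° + 0.00°) = -4.10°

-4.1°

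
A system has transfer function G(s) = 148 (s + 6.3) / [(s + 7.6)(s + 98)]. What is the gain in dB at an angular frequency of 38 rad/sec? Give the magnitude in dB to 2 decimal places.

|j38 + 6.3| = √(38² + 6.3²) = 38.52
|j38 + 7.6| = √(38² + 7.6²) = 38.75
|j38 + 98| = √(38² + 98²) = 105.1
|G(j38)| = 148 × 38.52 / (38.75 × 105.1) = 1.3996
20 log₁₀(1.3996) = 2.920 dB

2.92 dB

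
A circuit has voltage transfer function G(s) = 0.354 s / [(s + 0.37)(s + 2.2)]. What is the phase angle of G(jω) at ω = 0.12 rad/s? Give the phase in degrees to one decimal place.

∠(j0.12) = 90.00°
∠(j0.12 + 0.37) = arctan(0.12/0.37) = 17.97°
∠(j0.12 + 2.2) = arctan(0.12/2.2) = 3.12°
∠G(j0.12) = 90.00° − (17.97° + 3.12°) = 68.91°

68.9°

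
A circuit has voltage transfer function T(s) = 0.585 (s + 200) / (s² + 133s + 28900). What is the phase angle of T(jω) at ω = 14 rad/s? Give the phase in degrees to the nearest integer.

0 deg

∠(j14 + 200) = arctan(14/200) = 4.00°
∠[(j14)² + 133(j14) + 28900] = ∠[28704 + j1862] = 3.71°
∠T(j14) = 4.00° − 3.71° = 0.29°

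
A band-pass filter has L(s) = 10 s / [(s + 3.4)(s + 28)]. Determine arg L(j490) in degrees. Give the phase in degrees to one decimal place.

-86.3 deg

∠(j490) = 90.00°
∠(j490 + 3.4) = arctan(490/3.4) = 89.60°
∠(j490 + 28) = arctan(490/28) = 86.73°
∠L(j490) = 90.00° − (89.60° + 86.73°) = -86.33°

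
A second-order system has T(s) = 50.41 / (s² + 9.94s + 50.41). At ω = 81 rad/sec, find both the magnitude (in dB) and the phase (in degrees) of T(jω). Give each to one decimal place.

|(j81)² + 9.94(j81) + 50.41| = |-6510.6 + j805.14| = 6560
|T(j81)| = 50.41 / 6560 = 0.0076842
20 log₁₀(0.0076842) = -42.29 dB
∠[(j81)² + 9.94(j81) + 50.41] = ∠[-6510.6 + j805.14] = 172.95°
∠T(j81) = −172.95° = -172.95°

|T| = -42.3 dB, ∠T = -173.0°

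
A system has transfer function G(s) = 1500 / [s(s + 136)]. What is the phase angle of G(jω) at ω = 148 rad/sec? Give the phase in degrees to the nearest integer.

∠(j148 + 136) = arctan(148/136) = 47.42°
∠(j148) = 90.00°
∠G(j148) = − (47.42° + 90.00°) = -137.42°

-137 deg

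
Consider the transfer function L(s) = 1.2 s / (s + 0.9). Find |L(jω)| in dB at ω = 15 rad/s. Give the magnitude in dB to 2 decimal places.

|j15| = 15
|j15 + 0.9| = √(15² + 0.9²) = 15.03
|L(j15)| = 1.2 × 15 / 15.03 = 1.1978
20 log₁₀(1.1978) = 1.568 dB

1.57 dB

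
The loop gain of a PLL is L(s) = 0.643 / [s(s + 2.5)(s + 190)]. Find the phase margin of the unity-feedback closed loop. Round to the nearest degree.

Gain crossover: |L(jω)| = 1 at ω ≈ 0.00135 rad/s.
∠L(j0.00135) = −90° − arctan(0.00135/2.5) − arctan(0.00135/190) ≈ -90.03°
PM = 180° + (-90.03°) = 89.97°

90°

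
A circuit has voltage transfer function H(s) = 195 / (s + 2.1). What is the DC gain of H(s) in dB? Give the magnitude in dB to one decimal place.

H(0) = 195 / 2.1 = 92.857
20 log₁₀(92.857) = 39.36 dB

39.4 dB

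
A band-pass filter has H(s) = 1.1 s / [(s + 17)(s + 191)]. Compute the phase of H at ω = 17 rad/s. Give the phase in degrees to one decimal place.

∠(j17) = 90.00°
∠(j17 + 17) = arctan(17/17) = 45.00°
∠(j17 + 191) = arctan(17/191) = 5.09°
∠H(j17) = 90.00° − (45.00° + 5.09°) = 39.91°

39.9°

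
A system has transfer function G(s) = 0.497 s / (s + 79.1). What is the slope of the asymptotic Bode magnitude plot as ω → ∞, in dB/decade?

0 dB/decade

With 1 zero and 1 pole, the high-frequency asymptotic slope is 20 × (1 − 1) = 0 dB/decade.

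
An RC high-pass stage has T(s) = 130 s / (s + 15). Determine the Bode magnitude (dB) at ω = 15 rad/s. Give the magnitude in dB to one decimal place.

|j15| = 15
|j15 + 15| = √(15² + 15²) = 21.21
|T(j15)| = 130 × 15 / 21.21 = 91.924
20 log₁₀(91.924) = 39.27 dB

39.3 dB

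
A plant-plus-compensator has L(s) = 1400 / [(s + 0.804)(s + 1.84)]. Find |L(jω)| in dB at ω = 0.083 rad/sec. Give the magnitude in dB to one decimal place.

|j0.083 + 0.804| = √(0.083² + 0.804²) = 0.8083
|j0.083 + 1.84| = √(0.083² + 1.84²) = 1.842
|L(j0.083)| = 1400 / (0.8083 × 1.842) = 940.4
20 log₁₀(940.4) = 59.47 dB

59.5 dB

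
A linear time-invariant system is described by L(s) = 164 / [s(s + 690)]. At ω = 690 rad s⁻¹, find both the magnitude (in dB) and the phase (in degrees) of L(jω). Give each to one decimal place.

|j690 + 690| = √(690² + 690²) = 975.8
|j690| = 690
|L(j690)| = 164 / (975.8 × 690) = 0.00024357
20 log₁₀(0.00024357) = -72.27 dB
∠(j690 + 690) = arctan(690/690) = 45.00°
∠(j690) = 90.00°
∠L(j690) = − (45.00° + 90.00°) = -135.00°

|L| = -72.3 dB, ∠L = -135.0°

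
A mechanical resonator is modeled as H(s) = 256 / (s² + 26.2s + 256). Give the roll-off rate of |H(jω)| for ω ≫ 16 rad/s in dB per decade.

-40 dB/decade

With 0 zeros and 2 poles, the high-frequency asymptotic slope is 20 × (0 − 2) = -40 dB/decade.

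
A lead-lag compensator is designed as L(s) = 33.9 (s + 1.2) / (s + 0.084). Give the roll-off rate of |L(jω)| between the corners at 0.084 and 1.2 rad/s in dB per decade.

In this band the factors already past their corner are: pole at 0.084; net slope = -20 dB/decade.

-20 dB/decade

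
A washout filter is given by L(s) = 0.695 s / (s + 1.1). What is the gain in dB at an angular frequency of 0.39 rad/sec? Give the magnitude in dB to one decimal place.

-12.7 dB

|j0.39| = 0.39
|j0.39 + 1.1| = √(0.39² + 1.1²) = 1.167
|L(j0.39)| = 0.695 × 0.39 / 1.167 = 0.23224
20 log₁₀(0.23224) = -12.68 dB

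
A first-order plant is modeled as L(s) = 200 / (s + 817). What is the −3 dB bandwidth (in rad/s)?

For a single-pole low-pass, the −3 dB point is at the pole: ω = 817 rad/s.

817 rad/s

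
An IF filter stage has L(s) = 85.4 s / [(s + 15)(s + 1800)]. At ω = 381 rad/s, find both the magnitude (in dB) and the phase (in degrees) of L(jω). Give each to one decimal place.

|L| = -26.7 dB, ∠L = -9.7°

|j381| = 381
|j381 + 15| = √(381² + 15²) = 381.3
|j381 + 1800| = √(381² + 1800²) = 1840
|L(j381)| = 85.4 × 381 / (381.3 × 1840) = 0.04638
20 log₁₀(0.04638) = -26.67 dB
∠(j381) = 90.00°
∠(j381 + 15) = arctan(381/15) = 87.75°
∠(j381 + 1800) = arctan(381/1800) = 11.95°
∠L(j381) = 90.00° − (87.75° + 11.95°) = -9.70°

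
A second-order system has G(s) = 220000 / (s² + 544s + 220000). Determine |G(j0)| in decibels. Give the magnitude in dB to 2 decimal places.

G(0) = 220000 / 220000 = 1
20 log₁₀(1) = 0.000 dB

0.00 dB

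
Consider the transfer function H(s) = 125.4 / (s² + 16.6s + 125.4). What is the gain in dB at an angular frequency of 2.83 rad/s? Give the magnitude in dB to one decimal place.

|(j2.83)² + 16.6(j2.83) + 125.4| = |117.39 + j46.978| = 126.4
|H(j2.83)| = 125.4 / 126.4 = 0.99176
20 log₁₀(0.99176) = -0.07 dB

-0.1 dB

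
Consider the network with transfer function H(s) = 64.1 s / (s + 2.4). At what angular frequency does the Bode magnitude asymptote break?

The single real pole at s = −2.4 gives a corner at ω = 2.4 rad/s.

2.4 rad/s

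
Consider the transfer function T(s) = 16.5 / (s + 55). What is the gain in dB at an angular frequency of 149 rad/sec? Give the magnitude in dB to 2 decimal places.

|j149 + 55| = √(149² + 55²) = 158.8
|T(j149)| = 16.5 / 158.8 = 0.10389
20 log₁₀(0.10389) = -19.669 dB

-19.67 dB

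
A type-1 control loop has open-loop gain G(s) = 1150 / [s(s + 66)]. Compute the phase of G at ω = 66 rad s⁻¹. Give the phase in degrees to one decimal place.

∠(j66 + 66) = arctan(66/66) = 45.00°
∠(j66) = 90.00°
∠G(j66) = − (45.00° + 90.00°) = -135.00°

-135.0 deg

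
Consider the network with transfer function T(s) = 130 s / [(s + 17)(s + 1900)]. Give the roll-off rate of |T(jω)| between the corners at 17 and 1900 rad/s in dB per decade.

In this band the factors already past their corner are: 1 differentiator zero, pole at 17; net slope = 0 dB/decade.

0 dB/decade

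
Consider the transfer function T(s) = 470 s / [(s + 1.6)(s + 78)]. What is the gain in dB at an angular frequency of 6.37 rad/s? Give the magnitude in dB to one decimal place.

15.3 dB

|j6.37| = 6.37
|j6.37 + 1.6| = √(6.37² + 1.6²) = 6.568
|j6.37 + 78| = √(6.37² + 78²) = 78.26
|T(j6.37)| = 470 × 6.37 / (6.568 × 78.26) = 5.8247
20 log₁₀(5.8247) = 15.31 dB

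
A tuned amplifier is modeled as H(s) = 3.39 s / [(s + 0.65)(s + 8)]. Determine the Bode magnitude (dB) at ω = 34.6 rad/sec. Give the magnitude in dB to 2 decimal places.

|j34.6| = 34.6
|j34.6 + 0.65| = √(34.6² + 0.65²) = 34.61
|j34.6 + 8| = √(34.6² + 8²) = 35.51
|H(j34.6)| = 3.39 × 34.6 / (34.61 × 35.51) = 0.095442
20 log₁₀(0.095442) = -20.405 dB

-20.41 dB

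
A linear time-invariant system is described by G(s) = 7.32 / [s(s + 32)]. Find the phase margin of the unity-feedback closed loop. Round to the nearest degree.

90°

Gain crossover: |G(jω)| = 1 at ω ≈ 0.229 rad/s.
∠G(j0.229) = −90° − arctan(0.229/32) ≈ -90.41°
PM = 180° + (-90.41°) = 89.59°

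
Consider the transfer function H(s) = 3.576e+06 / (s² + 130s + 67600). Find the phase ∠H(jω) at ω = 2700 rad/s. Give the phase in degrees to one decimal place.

-177.2°

∠[(j2700)² + 130(j2700) + 67600] = ∠[-7.2224e+06 + j3.51e+05] = 177.22°
∠H(j2700) = −177.22° = -177.22°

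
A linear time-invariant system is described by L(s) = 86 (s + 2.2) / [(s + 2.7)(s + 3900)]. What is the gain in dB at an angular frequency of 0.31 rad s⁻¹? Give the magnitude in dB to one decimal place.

|j0.31 + 2.2| = √(0.31² + 2.2²) = 2.222
|j0.31 + 2.7| = √(0.31² + 2.7²) = 2.718
|j0.31 + 3900| = √(0.31² + 3900²) = 3900
|L(j0.31)| = 86 × 2.222 / (2.718 × 3900) = 0.018027
20 log₁₀(0.018027) = -34.88 dB

-34.9 dB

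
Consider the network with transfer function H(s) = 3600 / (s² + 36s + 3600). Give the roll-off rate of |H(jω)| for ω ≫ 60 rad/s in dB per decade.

With 0 zeros and 2 poles, the high-frequency asymptotic slope is 20 × (0 − 2) = -40 dB/decade.

-40 dB/decade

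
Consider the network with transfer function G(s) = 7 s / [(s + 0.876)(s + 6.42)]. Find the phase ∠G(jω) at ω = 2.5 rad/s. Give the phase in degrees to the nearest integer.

∠(j2.5) = 90.00°
∠(j2.5 + 0.876) = arctan(2.5/0.876) = 70.69°
∠(j2.5 + 6.42) = arctan(2.5/6.42) = 21.28°
∠G(j2.5) = 90.00° − (70.69° + 21.28°) = -1.97°

-2 deg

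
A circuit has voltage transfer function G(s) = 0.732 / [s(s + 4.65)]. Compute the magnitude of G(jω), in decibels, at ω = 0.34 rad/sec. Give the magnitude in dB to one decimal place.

-6.7 dB

|j0.34 + 4.65| = √(0.34² + 4.65²) = 4.662
|j0.34| = 0.34
|G(j0.34)| = 0.732 / (4.662 × 0.34) = 0.46177
20 log₁₀(0.46177) = -6.71 dB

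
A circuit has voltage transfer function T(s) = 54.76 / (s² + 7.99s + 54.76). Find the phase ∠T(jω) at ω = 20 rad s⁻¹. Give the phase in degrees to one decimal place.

∠[(j20)² + 7.99(j20) + 54.76] = ∠[-345.24 + j159.8] = 155.16°
∠T(j20) = −155.16° = -155.16°

-155.2°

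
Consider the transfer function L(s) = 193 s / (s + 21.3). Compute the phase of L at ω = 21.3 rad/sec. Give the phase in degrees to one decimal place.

45.0 deg

∠(j21.3) = 90.00°
∠(j21.3 + 21.3) = arctan(21.3/21.3) = 45.00°
∠L(j21.3) = 90.00° − 45.00° = 45.00°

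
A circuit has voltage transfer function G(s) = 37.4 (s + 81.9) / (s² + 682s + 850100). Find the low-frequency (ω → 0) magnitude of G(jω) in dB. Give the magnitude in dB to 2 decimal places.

G(0) = 37.4 × 81.9 / 850100 = 0.0036032
20 log₁₀(0.0036032) = -48.866 dB

-48.87 dB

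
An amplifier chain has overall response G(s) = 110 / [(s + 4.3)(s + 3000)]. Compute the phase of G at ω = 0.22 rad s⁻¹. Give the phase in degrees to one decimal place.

∠(j0.22 + 4.3) = arctan(0.22/4.3) = 2.93°
∠(j0.22 + 3000) = arctan(0.22/3000) = 0.00°
∠G(j0.22) = − (2.93° + 0.00°) = -2.93°

-2.9°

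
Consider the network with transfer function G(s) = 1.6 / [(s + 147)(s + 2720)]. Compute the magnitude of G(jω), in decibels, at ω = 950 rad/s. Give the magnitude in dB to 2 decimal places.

-124.77 dB

|j950 + 147| = √(950² + 147²) = 961.3
|j950 + 2720| = √(950² + 2720²) = 2881
|G(j950)| = 1.6 / (961.3 × 2881) = 5.7769e-07
20 log₁₀(5.7769e-07) = -124.766 dB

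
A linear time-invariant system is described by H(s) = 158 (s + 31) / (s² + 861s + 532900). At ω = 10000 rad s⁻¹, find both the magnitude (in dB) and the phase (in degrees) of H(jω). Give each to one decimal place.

|j10000 + 31| = √(10000² + 31²) = 1e+04
|(j10000)² + 861(j10000) + 532900| = |-9.9467e+07 + j8.61e+06| = 9.984e+07
|H(j10000)| = 158 × 1e+04 / 9.984e+07 = 0.015826
20 log₁₀(0.015826) = -36.01 dB
∠(j10000 + 31) = arctan(10000/31) = 89.82°
∠[(j10000)² + 861(j10000) + 532900] = ∠[-9.9467e+07 + j8.61e+06] = 175.05°
∠H(j10000) = 89.82° − 175.05° = -85.23°

|H| = -36.0 dB, ∠H = -85.2°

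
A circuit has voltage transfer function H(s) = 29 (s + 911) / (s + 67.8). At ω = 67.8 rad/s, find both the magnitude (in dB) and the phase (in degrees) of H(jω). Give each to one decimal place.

|H| = 48.8 dB, ∠H = -40.7°

|j67.8 + 911| = √(67.8² + 911²) = 913.5
|j67.8 + 67.8| = √(67.8² + 67.8²) = 95.88
|H(j67.8)| = 29 × 913.5 / 95.88 = 276.29
20 log₁₀(276.29) = 48.83 dB
∠(j67.8 + 911) = arctan(67.8/911) = 4.26°
∠(j67.8 + 67.8) = arctan(67.8/67.8) = 45.00°
∠H(j67.8) = 4.26° − 45.00° = -40.74°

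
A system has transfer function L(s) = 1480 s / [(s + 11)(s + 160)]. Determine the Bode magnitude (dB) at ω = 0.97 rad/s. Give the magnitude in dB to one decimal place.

|j0.97| = 0.97
|j0.97 + 11| = √(0.97² + 11²) = 11.04
|j0.97 + 160| = √(0.97² + 160²) = 160
|L(j0.97)| = 1480 × 0.97 / (11.04 × 160) = 0.81251
20 log₁₀(0.81251) = -1.80 dB

-1.8 dB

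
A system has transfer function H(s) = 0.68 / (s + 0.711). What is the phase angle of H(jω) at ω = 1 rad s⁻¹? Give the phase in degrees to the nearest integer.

∠(j1 + 0.711) = arctan(1/0.711) = 54.59°
∠H(j1) = −54.59° = -54.59°

-55°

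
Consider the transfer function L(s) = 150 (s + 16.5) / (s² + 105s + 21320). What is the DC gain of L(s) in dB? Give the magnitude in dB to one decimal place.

L(0) = 150 × 16.5 / 21320 = 0.11609
20 log₁₀(0.11609) = -18.70 dB

-18.7 dB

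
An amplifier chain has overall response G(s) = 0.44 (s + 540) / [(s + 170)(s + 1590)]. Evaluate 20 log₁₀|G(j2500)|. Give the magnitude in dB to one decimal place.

-76.4 dB

|j2500 + 540| = √(2500² + 540²) = 2558
|j2500 + 170| = √(2500² + 170²) = 2506
|j2500 + 1590| = √(2500² + 1590²) = 2963
|G(j2500)| = 0.44 × 2558 / (2506 × 2963) = 0.00015158
20 log₁₀(0.00015158) = -76.39 dB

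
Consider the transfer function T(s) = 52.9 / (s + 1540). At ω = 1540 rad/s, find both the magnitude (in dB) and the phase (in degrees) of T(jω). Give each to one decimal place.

|T| = -32.3 dB, ∠T = -45.0°

|j1540 + 1540| = √(1540² + 1540²) = 2178
|T(j1540)| = 52.9 / 2178 = 0.02429
20 log₁₀(0.02429) = -32.29 dB
∠(j1540 + 1540) = arctan(1540/1540) = 45.00°
∠T(j1540) = −45.00° = -45.00°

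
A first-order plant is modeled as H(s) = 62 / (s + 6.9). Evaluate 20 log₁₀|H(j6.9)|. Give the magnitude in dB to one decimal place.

|j6.9 + 6.9| = √(6.9² + 6.9²) = 9.758
|H(j6.9)| = 62 / 9.758 = 6.3537
20 log₁₀(6.3537) = 16.06 dB

16.1 dB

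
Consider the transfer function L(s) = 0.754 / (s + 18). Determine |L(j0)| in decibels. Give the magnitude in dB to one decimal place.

L(0) = 0.754 / 18 = 0.041889
20 log₁₀(0.041889) = -27.56 dB

-27.6 dB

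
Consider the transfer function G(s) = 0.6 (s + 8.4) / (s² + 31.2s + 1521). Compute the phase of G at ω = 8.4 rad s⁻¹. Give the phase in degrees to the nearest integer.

35°

∠(j8.4 + 8.4) = arctan(8.4/8.4) = 45.00°
∠[(j8.4)² + 31.2(j8.4) + 1521] = ∠[1450.4 + j262.08] = 10.24°
∠G(j8.4) = 45.00° − 10.24° = 34.76°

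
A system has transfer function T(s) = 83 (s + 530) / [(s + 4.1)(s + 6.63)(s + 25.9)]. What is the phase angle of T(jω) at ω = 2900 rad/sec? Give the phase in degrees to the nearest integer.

-190°

∠(j2900 + 530) = arctan(2900/530) = 79.64°
∠(j2900 + 4.1) = arctan(2900/4.1) = 89.92°
∠(j2900 + 6.63) = arctan(2900/6.63) = 89.87°
∠(j2900 + 25.9) = arctan(2900/25.9) = 89.49°
∠T(j2900) = 79.64° − (89.92° + 89.87° + 89.49°) = -189.63°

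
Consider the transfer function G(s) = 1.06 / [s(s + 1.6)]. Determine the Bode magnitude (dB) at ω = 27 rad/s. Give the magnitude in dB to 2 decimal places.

|j27 + 1.6| = √(27² + 1.6²) = 27.05
|j27| = 27
|G(j27)| = 1.06 / (27.05 × 27) = 0.0014515
20 log₁₀(0.0014515) = -56.764 dB

-56.76 dB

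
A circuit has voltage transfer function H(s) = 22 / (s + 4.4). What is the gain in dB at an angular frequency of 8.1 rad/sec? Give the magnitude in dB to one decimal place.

|j8.1 + 4.4| = √(8.1² + 4.4²) = 9.218
|H(j8.1)| = 22 / 9.218 = 2.3867
20 log₁₀(2.3867) = 7.56 dB

7.6 dB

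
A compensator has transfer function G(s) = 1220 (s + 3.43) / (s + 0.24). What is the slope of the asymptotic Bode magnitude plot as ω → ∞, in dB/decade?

With 1 zero and 1 pole, the high-frequency asymptotic slope is 20 × (1 − 1) = 0 dB/decade.

0 dB/decade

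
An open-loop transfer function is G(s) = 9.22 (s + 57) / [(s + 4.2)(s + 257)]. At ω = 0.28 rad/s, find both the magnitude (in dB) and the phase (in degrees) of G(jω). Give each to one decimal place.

|j0.28 + 57| = √(0.28² + 57²) = 57
|j0.28 + 4.2| = √(0.28² + 4.2²) = 4.209
|j0.28 + 257| = √(0.28² + 257²) = 257
|G(j0.28)| = 9.22 × 57 / (4.209 × 257) = 0.48581
20 log₁₀(0.48581) = -6.27 dB
∠(j0.28 + 57) = arctan(0.28/57) = 0.28°
∠(j0.28 + 4.2) = arctan(0.28/4.2) = 3.81°
∠(j0.28 + 257) = arctan(0.28/257) = 0.06°
∠G(j0.28) = 0.28° − (3.81° + 0.06°) = -3.60°

|G| = -6.3 dB, ∠G = -3.6°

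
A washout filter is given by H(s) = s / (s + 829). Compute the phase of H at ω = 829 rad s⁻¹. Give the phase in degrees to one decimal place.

∠(j829) = 90.00°
∠(j829 + 829) = arctan(829/829) = 45.00°
∠H(j829) = 90.00° − 45.00° = 45.00°

45.0°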